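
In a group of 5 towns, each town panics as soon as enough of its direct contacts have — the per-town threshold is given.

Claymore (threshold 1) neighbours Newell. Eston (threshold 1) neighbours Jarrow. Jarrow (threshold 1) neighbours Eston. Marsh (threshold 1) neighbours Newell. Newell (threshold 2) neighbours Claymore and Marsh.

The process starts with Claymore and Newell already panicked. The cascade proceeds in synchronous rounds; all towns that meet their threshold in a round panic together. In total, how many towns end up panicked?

Round 1 — Claymore, Newell panic (initial).
Round 2 — checking thresholds:
  Marsh: 1 of 1 neighbours ≥ 1, panics.
Round 3 — no new panics; cascade stops.

3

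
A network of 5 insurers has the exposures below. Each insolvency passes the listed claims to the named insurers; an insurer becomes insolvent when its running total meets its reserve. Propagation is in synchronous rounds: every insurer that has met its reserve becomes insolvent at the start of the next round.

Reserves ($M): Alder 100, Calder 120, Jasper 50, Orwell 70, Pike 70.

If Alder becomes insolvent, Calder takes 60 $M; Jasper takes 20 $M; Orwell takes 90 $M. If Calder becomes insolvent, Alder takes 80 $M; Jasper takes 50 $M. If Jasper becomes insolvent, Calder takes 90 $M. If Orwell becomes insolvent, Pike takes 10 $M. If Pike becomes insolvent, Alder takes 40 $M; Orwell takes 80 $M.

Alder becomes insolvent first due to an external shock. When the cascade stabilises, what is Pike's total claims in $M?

10

Round 1 — Alder becomes insolvent (initial).
  Calder: +60 → 60 < 120
  Jasper: +20 → 20 < 50
  Orwell: +90 → 90 ≥ 70
Round 2 — Orwell becomes insolvent.
  Pike: +10 → 10 < 70
No further insolvencies.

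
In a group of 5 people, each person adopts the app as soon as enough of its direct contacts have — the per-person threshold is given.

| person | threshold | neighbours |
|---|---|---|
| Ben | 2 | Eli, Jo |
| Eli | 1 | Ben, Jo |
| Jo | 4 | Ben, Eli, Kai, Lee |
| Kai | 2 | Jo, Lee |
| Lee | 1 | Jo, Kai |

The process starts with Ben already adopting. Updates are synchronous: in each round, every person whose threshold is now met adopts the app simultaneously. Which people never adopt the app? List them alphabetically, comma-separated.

Jo, Kai, Lee

Round 1 — Ben adopts the app (initial).
Round 2 — checking thresholds:
  Eli: 1 of 2 neighbours ≥ 1, adopts the app.
  Jo: 1 of 4 neighbours < 4, not yet.
Round 3 — no new adoptions; cascade stops.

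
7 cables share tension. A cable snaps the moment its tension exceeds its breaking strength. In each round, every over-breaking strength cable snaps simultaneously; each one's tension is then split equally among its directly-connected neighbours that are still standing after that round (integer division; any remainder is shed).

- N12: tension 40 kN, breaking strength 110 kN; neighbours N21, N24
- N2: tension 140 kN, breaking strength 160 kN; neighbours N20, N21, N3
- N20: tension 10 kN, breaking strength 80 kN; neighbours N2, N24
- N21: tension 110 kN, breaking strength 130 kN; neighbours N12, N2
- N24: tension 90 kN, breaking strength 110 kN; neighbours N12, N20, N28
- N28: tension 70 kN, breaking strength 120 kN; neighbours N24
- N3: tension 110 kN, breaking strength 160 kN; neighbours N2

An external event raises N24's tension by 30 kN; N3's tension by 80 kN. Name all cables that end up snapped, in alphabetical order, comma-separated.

Round 1 — N24 at 120 > 110; N3 at 190 > 160. N24, N3 snap.
  N24 sheds 120 kN to N12, N20, N28: 40 each.
    N12: 40+40 = 80 ≤ 110
    N20: 10+40 = 50 ≤ 80
    N28: 70+40 = 110 ≤ 120
  N3 sheds 190 kN to N2: 190 each.
    N2: 140+190 = 330 > 160
Round 2 — N2 snaps.
  N2 sheds 330 kN to N20, N21: 165 each.
    N20: 50+165 = 215 > 80
    N21: 110+165 = 275 > 130
Round 3 — N20, N21 snap.
  N20 sheds 215 kN: no online neighbours, lost.
  N21 sheds 275 kN to N12: 275 each.
    N12: 80+275 = 355 > 110
Round 4 — N12 snaps.
  N12 sheds 355 kN: no online neighbours, lost.
No further breaks.

N12, N2, N20, N21, N24, N3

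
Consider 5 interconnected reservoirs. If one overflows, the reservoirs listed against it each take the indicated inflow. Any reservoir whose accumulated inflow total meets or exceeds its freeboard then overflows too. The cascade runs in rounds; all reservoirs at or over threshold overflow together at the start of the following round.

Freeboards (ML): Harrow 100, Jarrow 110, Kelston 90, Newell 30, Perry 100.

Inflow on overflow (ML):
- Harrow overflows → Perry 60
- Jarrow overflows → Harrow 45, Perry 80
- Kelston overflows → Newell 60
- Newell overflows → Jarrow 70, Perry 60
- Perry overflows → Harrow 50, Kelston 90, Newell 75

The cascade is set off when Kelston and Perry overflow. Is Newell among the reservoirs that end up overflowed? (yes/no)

yes

Round 1 — Kelston, Perry overflow (initial).
  Harrow: +50 → 50 < 100
  Newell: +60+75 → 135 ≥ 30
Round 2 — Newell overflows.
  Jarrow: +70 → 70 < 110
No further overflows.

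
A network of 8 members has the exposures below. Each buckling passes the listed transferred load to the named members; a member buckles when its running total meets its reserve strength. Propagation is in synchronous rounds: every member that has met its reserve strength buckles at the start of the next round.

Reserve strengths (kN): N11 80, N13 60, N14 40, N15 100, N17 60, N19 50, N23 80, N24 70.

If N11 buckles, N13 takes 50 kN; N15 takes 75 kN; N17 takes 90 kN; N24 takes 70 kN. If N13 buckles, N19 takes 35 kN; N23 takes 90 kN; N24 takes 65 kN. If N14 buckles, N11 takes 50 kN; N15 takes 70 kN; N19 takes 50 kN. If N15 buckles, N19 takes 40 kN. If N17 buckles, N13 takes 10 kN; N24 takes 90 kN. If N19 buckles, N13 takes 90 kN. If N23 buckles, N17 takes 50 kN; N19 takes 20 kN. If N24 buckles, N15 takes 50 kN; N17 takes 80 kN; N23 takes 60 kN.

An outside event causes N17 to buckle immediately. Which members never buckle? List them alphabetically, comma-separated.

Round 1 — N17 buckles (initial).
  N13: +10 → 10 < 60
  N24: +90 → 90 ≥ 70
Round 2 — N24 buckles.
  N15: +50 → 50 < 100
  N23: +60 → 60 < 80
No further bucklings.

N11, N13, N14, N15, N19, N23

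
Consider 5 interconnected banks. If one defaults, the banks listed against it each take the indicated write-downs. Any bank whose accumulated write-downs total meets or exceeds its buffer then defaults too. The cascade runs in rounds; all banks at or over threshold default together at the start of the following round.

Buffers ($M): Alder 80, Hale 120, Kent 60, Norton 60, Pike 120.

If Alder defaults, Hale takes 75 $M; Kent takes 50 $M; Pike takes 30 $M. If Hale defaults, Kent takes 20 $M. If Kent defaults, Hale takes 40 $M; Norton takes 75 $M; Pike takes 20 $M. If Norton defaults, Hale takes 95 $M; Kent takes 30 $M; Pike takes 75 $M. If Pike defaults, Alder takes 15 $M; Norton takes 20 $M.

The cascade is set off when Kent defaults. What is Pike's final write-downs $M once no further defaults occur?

Round 1 — Kent defaults (initial).
  Hale: +40 → 40 < 120
  Norton: +75 → 75 ≥ 60
  Pike: +20 → 20 < 120
Round 2 — Norton defaults.
  Hale: +95 → 135 ≥ 120
  Pike: +75 → 95 < 120
Round 3 — Hale defaults.
No further defaults.

95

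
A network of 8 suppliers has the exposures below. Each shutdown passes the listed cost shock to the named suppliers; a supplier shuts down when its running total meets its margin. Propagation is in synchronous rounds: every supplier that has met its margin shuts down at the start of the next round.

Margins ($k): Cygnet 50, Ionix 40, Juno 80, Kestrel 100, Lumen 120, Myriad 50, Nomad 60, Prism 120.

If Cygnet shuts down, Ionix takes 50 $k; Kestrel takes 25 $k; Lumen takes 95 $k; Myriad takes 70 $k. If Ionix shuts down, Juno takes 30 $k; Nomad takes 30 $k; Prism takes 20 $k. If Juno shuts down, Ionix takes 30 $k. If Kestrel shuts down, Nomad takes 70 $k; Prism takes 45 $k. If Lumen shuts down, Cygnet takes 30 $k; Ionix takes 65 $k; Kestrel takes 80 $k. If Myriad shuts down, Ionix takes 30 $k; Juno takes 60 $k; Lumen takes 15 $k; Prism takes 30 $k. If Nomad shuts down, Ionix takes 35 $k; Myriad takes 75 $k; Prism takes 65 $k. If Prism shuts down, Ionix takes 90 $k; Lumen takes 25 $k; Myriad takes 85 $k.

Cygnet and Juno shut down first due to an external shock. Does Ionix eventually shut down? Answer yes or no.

Round 1 — Cygnet, Juno shut down (initial).
  Ionix: +50+30 → 80 ≥ 40
  Kestrel: +25 → 25 < 100
  Lumen: +95 → 95 < 120
  Myriad: +70 → 70 ≥ 50
Round 2 — Ionix, Myriad shut down.
  Lumen: +15 → 110 < 120
  Nomad: +30 → 30 < 60
  Prism: +20+30 → 50 < 120
No further shutdowns.

yes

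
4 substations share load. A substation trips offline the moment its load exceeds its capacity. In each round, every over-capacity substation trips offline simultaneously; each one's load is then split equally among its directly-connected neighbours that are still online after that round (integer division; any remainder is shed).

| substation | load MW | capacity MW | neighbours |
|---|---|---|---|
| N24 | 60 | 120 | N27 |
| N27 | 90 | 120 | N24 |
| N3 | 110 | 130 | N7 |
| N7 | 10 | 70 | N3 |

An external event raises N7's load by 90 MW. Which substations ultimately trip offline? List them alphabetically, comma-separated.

N3, N7

Round 1 — N7 at 100 > 70. N7 trips offline.
  N7 sheds 100 MW to N3: 100 each.
    N3: 110+100 = 210 > 130
Round 2 — N3 trips offline.
  N3 sheds 210 MW: no online neighbours, lost.
No further trips.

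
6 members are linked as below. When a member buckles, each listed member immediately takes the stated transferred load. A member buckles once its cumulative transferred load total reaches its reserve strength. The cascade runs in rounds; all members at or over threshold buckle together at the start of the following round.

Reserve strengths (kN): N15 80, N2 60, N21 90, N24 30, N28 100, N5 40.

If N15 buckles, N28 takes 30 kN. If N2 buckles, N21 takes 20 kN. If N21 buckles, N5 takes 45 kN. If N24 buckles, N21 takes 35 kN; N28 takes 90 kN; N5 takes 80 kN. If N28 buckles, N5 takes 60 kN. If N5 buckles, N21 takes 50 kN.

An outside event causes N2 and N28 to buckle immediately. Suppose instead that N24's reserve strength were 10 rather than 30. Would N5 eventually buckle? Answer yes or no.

With N24's reserve strength at 10:
Round 1 — N2, N28 buckle (initial).
  N21: +20 → 20 < 90
  N5: +60 → 60 ≥ 40
Round 2 — N5 buckles.
  N21: +50 → 70 < 90
No further bucklings.

yes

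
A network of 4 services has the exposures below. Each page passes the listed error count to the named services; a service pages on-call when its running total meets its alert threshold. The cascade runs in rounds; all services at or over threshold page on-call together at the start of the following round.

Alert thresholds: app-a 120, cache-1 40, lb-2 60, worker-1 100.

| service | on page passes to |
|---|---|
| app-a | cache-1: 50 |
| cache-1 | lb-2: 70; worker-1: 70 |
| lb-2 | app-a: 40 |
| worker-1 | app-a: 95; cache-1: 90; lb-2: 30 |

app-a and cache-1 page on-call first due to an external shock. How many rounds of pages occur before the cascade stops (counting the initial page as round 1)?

Round 1 — app-a, cache-1 page on-call (initial).
  lb-2: +70 → 70 ≥ 60
  worker-1: +70 → 70 < 100
Round 2 — lb-2 pages on-call.
No further pages.

2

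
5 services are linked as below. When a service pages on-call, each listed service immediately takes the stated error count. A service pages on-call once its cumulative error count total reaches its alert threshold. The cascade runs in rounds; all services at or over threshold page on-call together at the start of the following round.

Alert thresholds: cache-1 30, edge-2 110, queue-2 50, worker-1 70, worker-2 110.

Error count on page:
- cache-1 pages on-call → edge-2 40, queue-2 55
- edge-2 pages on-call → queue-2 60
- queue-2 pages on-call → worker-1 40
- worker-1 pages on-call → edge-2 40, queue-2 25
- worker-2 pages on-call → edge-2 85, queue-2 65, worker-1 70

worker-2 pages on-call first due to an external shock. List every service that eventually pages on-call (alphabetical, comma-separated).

Round 1 — worker-2 pages on-call (initial).
  edge-2: +85 → 85 < 110
  queue-2: +65 → 65 ≥ 50
  worker-1: +70 → 70 ≥ 70
Round 2 — queue-2, worker-1 page on-call.
  edge-2: +40 → 125 ≥ 110
Round 3 — edge-2 pages on-call.
No further pages.

edge-2, queue-2, worker-1, worker-2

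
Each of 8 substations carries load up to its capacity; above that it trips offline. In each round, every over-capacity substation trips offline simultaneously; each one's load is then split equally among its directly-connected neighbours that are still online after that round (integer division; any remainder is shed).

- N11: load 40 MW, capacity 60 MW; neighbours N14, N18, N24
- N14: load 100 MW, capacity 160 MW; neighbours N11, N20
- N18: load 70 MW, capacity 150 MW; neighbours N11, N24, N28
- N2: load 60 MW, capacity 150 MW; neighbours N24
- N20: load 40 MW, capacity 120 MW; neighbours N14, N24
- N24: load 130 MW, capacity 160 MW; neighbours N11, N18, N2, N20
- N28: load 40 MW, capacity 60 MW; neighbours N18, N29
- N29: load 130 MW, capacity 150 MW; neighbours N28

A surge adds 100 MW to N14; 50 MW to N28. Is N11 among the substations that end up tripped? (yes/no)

yes

Round 1 — N14 at 200 > 160; N28 at 90 > 60. N14, N28 trip offline.
  N14 sheds 200 MW to N11, N20: 100 each.
    N11: 40+100 = 140 > 60
    N20: 40+100 = 140 > 120
  N28 sheds 90 MW to N18, N29: 45 each.
    N18: 70+45 = 115 ≤ 150
    N29: 130+45 = 175 > 150
Round 2 — N11, N20, N29 trip offline.
  N11 sheds 140 MW to N18, N24: 70 each.
    N18: 115+70 = 185 > 150
    N24: 130+70 = 200 > 160
  N20 sheds 140 MW to N24: 140 each.
    N24: 200+140 = 340 > 160
  N29 sheds 175 MW: no online neighbours, lost.
Round 3 — N18, N24 trip offline.
  N18 sheds 185 MW: no online neighbours, lost.
  N24 sheds 340 MW to N2: 340 each.
    N2: 60+340 = 400 > 150
Round 4 — N2 trips offline.
  N2 sheds 400 MW: no online neighbours, lost.
No further trips.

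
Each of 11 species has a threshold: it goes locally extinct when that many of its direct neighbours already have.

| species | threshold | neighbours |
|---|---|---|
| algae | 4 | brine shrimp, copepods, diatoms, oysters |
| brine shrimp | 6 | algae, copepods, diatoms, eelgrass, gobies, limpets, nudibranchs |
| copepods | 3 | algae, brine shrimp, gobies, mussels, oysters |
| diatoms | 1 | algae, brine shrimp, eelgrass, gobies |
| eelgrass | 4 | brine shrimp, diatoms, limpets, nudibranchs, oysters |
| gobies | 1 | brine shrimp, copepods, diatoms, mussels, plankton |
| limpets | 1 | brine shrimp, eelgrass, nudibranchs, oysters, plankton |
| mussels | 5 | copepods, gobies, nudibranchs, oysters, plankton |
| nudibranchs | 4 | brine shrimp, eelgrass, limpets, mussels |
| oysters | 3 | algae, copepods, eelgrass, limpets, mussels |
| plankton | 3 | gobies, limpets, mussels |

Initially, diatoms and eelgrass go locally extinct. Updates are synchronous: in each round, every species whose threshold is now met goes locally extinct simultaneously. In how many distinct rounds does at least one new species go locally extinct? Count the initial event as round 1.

Round 1 — diatoms, eelgrass go locally extinct (initial).
Round 2 — checking thresholds:
  algae: 1 of 4 neighbours < 4, below threshold.
  brine shrimp: 2 of 7 neighbours < 6, below threshold.
  gobies: 1 of 5 neighbours ≥ 1, goes locally extinct.
  limpets: 1 of 5 neighbours ≥ 1, goes locally extinct.
  nudibranchs: 1 of 4 neighbours < 4, below threshold.
  oysters: 1 of 5 neighbours < 3, below threshold.
Round 3 — no new extinctions; cascade stops.

2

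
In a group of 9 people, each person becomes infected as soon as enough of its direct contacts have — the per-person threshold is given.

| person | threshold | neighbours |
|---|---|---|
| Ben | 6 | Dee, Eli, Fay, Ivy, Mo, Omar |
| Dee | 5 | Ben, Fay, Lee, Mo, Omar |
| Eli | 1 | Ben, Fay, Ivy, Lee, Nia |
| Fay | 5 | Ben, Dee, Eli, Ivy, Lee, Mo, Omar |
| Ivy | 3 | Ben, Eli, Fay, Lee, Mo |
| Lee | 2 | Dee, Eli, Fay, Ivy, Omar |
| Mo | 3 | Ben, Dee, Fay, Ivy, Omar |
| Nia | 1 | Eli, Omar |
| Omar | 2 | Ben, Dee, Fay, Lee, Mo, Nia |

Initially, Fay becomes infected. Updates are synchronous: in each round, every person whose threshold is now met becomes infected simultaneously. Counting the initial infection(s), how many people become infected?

Round 1 — Fay becomes infected (initial).
Round 2 — checking thresholds:
  Ben: 1 of 6 neighbours < 6, below threshold.
  Dee: 1 of 5 neighbours < 5, below threshold.
  Eli: 1 of 5 neighbours ≥ 1, becomes infected.
  Ivy: 1 of 5 neighbours < 3, below threshold.
  Lee: 1 of 5 neighbours < 2, below threshold.
  Mo: 1 of 5 neighbours < 3, below threshold.
  Omar: 1 of 6 neighbours < 2, below threshold.
Round 3 — checking thresholds:
  Ben: 2 of 6 neighbours < 6, below threshold.
  Dee: 1 of 5 neighbours < 5, below threshold.
  Ivy: 2 of 5 neighbours < 3, below threshold.
  Lee: 2 of 5 neighbours ≥ 2, becomes infected.
  Mo: 1 of 5 neighbours < 3, below threshold.
  Nia: 1 of 2 neighbours ≥ 1, becomes infected.
  Omar: 1 of 6 neighbours < 2, below threshold.
Round 4 — checking thresholds:
  Ben: 2 of 6 neighbours < 6, below threshold.
  Dee: 2 of 5 neighbours < 5, below threshold.
  Ivy: 3 of 5 neighbours ≥ 3, becomes infected.
  Mo: 1 of 5 neighbours < 3, below threshold.
  Omar: 3 of 6 neighbours ≥ 2, becomes infected.
Round 5 — checking thresholds:
  Ben: 4 of 6 neighbours < 6, below threshold.
  Dee: 3 of 5 neighbours < 5, below threshold.
  Mo: 3 of 5 neighbours ≥ 3, becomes infected.
Round 6 — no new infections; cascade stops.

7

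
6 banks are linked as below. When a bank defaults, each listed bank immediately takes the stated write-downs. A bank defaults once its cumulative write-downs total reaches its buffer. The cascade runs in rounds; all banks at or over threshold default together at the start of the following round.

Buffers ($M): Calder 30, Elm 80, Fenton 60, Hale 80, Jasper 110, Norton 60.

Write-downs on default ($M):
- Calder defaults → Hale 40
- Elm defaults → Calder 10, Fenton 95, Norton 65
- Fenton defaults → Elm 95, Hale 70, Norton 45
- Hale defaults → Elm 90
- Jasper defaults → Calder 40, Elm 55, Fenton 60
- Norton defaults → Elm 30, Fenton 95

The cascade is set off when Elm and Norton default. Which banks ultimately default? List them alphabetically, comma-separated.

Round 1 — Elm, Norton default (initial).
  Calder: +10 → 10 < 30
  Fenton: +95+95 → 190 ≥ 60
Round 2 — Fenton defaults.
  Hale: +70 → 70 < 80
No further defaults.

Elm, Fenton, Norton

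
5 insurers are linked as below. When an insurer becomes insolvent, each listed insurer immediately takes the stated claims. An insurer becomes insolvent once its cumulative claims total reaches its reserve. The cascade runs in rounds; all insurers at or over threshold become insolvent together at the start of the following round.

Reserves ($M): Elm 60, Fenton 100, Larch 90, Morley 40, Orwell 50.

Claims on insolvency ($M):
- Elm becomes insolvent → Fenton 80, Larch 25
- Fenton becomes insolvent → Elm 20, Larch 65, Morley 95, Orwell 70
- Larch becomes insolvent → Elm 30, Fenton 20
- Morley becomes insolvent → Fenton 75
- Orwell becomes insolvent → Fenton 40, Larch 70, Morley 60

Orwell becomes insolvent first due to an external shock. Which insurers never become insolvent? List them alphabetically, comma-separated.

Elm

Round 1 — Orwell becomes insolvent (initial).
  Fenton: +40 → 40 < 100
  Larch: +70 → 70 < 90
  Morley: +60 → 60 ≥ 40
Round 2 — Morley becomes insolvent.
  Fenton: +75 → 115 ≥ 100
Round 3 — Fenton becomes insolvent.
  Elm: +20 → 20 < 60
  Larch: +65 → 135 ≥ 90
Round 4 — Larch becomes insolvent.
  Elm: +30 → 50 < 60
No further insolvencies.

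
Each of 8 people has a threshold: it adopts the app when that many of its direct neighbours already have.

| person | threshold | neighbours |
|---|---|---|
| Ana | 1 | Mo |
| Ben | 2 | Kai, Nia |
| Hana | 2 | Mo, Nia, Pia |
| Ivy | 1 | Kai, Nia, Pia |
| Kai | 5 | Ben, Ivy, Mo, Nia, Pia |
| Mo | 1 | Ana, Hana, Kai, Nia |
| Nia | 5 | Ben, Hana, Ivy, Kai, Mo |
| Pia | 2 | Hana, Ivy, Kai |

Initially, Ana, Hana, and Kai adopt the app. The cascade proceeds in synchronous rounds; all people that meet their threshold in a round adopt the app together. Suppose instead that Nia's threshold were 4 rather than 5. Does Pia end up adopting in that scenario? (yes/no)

yes

With Nia's threshold at 4:
Round 1 — Ana, Hana, Kai adopt the app (initial).
Round 2 — checking thresholds:
  Ben: 1 of 2 neighbours < 2, holds.
  Ivy: 1 of 3 neighbours ≥ 1, adopts the app.
  Mo: 3 of 4 neighbours ≥ 1, adopts the app.
  Nia: 2 of 5 neighbours < 4, holds.
  Pia: 2 of 3 neighbours ≥ 2, adopts the app.
Round 3 — checking thresholds:
  Ben: 1 of 2 neighbours < 2, holds.
  Nia: 4 of 5 neighbours ≥ 4, adopts the app.
Round 4 — checking thresholds:
  Ben: 2 of 2 neighbours ≥ 2, adopts the app.
Round 5 — no new adoptions; cascade stops.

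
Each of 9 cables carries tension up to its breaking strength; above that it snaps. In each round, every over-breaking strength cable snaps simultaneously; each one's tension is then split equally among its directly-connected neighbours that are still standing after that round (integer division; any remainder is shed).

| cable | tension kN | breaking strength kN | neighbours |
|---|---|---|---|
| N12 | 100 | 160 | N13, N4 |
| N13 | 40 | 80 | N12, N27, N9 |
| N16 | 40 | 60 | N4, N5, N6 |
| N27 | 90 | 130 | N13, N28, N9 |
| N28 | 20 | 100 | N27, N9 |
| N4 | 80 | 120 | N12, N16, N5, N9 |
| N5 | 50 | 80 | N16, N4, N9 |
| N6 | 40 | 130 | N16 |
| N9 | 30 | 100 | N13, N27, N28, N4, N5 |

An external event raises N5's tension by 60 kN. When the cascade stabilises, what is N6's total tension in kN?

Round 1 — N5 at 110 > 80. N5 snaps.
  N5 sheds 110 kN to N16, N4, N9: 36 each (2 lost).
    N16: 40+36 = 76 > 60
    N4: 80+36 = 116 ≤ 120
    N9: 30+36 = 66 ≤ 100
Round 2 — N16 snaps.
  N16 sheds 76 kN to N4, N6: 38 each.
    N4: 116+38 = 154 > 120
    N6: 40+38 = 78 ≤ 130
Round 3 — N4 snaps.
  N4 sheds 154 kN to N12, N9: 77 each.
    N12: 100+77 = 177 > 160
    N9: 66+77 = 143 > 100
Round 4 — N12, N9 snap.
  N12 sheds 177 kN to N13: 177 each.
    N13: 40+177 = 217 > 80
  N9 sheds 143 kN to N13, N27, N28: 47 each (2 lost).
    N13: 217+47 = 264 > 80
    N27: 90+47 = 137 > 130
    N28: 20+47 = 67 ≤ 100
Round 5 — N13, N27 snap.
  N13 sheds 264 kN: no online neighbours, lost.
  N27 sheds 137 kN to N28: 137 each.
    N28: 67+137 = 204 > 100
Round 6 — N28 snaps.
  N28 sheds 204 kN: no online neighbours, lost.
No further breaks.

78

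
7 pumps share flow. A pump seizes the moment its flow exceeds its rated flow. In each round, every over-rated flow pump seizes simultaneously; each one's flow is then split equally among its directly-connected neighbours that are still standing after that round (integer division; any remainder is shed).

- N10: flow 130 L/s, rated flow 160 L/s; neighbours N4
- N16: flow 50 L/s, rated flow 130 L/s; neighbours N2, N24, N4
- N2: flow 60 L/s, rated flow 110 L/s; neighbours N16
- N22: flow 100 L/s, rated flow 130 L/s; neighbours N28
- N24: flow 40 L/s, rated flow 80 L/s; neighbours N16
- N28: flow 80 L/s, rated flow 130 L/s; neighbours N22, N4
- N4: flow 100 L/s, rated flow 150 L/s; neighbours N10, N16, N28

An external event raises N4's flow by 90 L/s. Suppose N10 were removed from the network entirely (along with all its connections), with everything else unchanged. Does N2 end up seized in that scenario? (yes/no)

yes

With N10 removed:
Round 1 — N4 at 190 > 150. N4 seizes.
  N4 sheds 190 L/s to N16, N28: 95 each.
    N16: 50+95 = 145 > 130
    N28: 80+95 = 175 > 130
Round 2 — N16, N28 seize.
  N16 sheds 145 L/s to N2, N24: 72 each (1 lost).
    N2: 60+72 = 132 > 110
    N24: 40+72 = 112 > 80
  N28 sheds 175 L/s to N22: 175 each.
    N22: 100+175 = 275 > 130
Round 3 — N2, N22, N24 seize.
  N2 sheds 132 L/s: no online neighbours, lost.
  N22 sheds 275 L/s: no online neighbours, lost.
  N24 sheds 112 L/s: no online neighbours, lost.
No further seizures.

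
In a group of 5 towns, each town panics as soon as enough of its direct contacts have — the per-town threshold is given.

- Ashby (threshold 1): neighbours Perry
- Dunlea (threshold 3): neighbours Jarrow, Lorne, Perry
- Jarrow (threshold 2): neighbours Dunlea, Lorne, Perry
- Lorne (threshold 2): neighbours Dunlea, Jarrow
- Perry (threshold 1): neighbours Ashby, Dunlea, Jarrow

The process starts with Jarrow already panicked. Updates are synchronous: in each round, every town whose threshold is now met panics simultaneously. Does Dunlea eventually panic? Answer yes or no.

Round 1 — Jarrow panics (initial).
Round 2 — checking thresholds:
  Dunlea: 1 of 3 neighbours < 3, holds.
  Lorne: 1 of 2 neighbours < 2, holds.
  Perry: 1 of 3 neighbours ≥ 1, panics.
Round 3 — checking thresholds:
  Ashby: 1 of 1 neighbours ≥ 1, panics.
  Dunlea: 2 of 3 neighbours < 3, holds.
  Lorne: 1 of 2 neighbours < 2, holds.
Round 4 — no new panics; cascade stops.

no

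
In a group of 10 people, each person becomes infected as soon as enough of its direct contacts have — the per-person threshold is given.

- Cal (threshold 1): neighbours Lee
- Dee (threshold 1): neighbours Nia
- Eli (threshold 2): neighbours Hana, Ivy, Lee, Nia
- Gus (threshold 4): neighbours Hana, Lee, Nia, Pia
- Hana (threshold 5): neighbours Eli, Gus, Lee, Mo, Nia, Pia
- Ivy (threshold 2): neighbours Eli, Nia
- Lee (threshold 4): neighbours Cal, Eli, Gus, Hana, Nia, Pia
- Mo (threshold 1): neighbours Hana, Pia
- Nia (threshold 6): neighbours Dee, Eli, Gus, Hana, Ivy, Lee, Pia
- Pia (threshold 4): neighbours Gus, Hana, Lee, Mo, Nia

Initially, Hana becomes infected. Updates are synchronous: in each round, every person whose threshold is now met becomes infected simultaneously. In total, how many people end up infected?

2

Round 1 — Hana becomes infected (initial).
Round 2 — checking thresholds:
  Eli: 1 of 4 neighbours < 2, holds.
  Gus: 1 of 4 neighbours < 4, holds.
  Lee: 1 of 6 neighbours < 4, holds.
  Mo: 1 of 2 neighbours ≥ 1, becomes infected.
  Nia: 1 of 7 neighbours < 6, holds.
  Pia: 1 of 5 neighbours < 4, holds.
Round 3 — no new infections; cascade stops.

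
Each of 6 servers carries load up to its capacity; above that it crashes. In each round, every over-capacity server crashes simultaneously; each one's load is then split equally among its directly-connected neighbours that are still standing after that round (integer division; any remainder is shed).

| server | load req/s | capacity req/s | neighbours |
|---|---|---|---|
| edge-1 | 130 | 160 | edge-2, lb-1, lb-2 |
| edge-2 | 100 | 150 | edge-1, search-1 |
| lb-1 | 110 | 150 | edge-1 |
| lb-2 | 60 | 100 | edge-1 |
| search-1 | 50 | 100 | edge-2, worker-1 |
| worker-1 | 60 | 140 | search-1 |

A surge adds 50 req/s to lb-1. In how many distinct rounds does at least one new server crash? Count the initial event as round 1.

5

Round 1 — lb-1 at 160 > 150. lb-1 crashes.
  lb-1 sheds 160 req/s to edge-1: 160 each.
    edge-1: 130+160 = 290 > 160
Round 2 — edge-1 crashes.
  edge-1 sheds 290 req/s to edge-2, lb-2: 145 each.
    edge-2: 100+145 = 245 > 150
    lb-2: 60+145 = 205 > 100
Round 3 — edge-2, lb-2 crash.
  edge-2 sheds 245 req/s to search-1: 245 each.
    search-1: 50+245 = 295 > 100
  lb-2 sheds 205 req/s: no online neighbours, lost.
Round 4 — search-1 crashes.
  search-1 sheds 295 req/s to worker-1: 295 each.
    worker-1: 60+295 = 355 > 140
Round 5 — worker-1 crashes.
  worker-1 sheds 355 req/s: no online neighbours, lost.
No further crashes.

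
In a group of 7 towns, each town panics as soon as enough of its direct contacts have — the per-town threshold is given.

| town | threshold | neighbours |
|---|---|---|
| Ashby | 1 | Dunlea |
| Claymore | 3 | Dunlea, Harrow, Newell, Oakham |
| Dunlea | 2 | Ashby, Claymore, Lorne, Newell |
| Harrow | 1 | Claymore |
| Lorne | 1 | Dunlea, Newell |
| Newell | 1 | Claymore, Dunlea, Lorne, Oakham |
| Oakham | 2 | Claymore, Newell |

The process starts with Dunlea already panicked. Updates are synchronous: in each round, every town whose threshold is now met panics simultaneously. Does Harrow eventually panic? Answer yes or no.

no

Round 1 — Dunlea panics (initial).
Round 2 — checking thresholds:
  Ashby: 1 of 1 neighbours ≥ 1, panics.
  Claymore: 1 of 4 neighbours < 3, holds.
  Lorne: 1 of 2 neighbours ≥ 1, panics.
  Newell: 1 of 4 neighbours ≥ 1, panics.
Round 3 — no new panics; cascade stops.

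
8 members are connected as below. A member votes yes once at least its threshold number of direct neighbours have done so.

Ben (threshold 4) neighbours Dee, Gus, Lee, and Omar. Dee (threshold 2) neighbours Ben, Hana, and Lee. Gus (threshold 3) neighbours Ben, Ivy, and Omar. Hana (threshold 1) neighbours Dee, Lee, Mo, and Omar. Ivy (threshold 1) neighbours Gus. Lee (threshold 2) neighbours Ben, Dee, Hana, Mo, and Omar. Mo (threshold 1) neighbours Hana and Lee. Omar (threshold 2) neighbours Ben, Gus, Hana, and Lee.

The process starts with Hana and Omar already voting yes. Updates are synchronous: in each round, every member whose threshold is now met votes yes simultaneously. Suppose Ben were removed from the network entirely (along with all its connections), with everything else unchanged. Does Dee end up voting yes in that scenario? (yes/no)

With Ben removed:
Round 1 — Hana, Omar vote yes (initial).
Round 2 — checking thresholds:
  Dee: 1 of 2 neighbours < 2, not yet.
  Gus: 1 of 2 neighbours < 3, not yet.
  Lee: 2 of 4 neighbours ≥ 2, votes yes.
  Mo: 1 of 2 neighbours ≥ 1, votes yes.
Round 3 — checking thresholds:
  Dee: 2 of 2 neighbours ≥ 2, votes yes.
  Gus: 1 of 2 neighbours < 3, not yet.
Round 4 — no new yes votes; cascade stops.

yes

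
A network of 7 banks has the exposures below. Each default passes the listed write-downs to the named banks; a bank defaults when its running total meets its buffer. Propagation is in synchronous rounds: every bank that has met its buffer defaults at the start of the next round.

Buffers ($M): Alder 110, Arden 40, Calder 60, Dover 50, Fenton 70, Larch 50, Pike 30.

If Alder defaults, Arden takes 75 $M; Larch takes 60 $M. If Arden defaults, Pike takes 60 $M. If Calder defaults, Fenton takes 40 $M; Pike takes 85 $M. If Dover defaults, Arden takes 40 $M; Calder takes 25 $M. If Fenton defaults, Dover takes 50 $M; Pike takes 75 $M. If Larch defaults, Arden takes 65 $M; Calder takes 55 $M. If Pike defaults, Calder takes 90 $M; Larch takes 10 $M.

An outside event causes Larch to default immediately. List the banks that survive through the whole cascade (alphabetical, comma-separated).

Alder, Dover, Fenton

Round 1 — Larch defaults (initial).
  Arden: +65 → 65 ≥ 40
  Calder: +55 → 55 < 60
Round 2 — Arden defaults.
  Pike: +60 → 60 ≥ 30
Round 3 — Pike defaults.
  Calder: +90 → 145 ≥ 60
Round 4 — Calder defaults.
  Fenton: +40 → 40 < 70
No further defaults.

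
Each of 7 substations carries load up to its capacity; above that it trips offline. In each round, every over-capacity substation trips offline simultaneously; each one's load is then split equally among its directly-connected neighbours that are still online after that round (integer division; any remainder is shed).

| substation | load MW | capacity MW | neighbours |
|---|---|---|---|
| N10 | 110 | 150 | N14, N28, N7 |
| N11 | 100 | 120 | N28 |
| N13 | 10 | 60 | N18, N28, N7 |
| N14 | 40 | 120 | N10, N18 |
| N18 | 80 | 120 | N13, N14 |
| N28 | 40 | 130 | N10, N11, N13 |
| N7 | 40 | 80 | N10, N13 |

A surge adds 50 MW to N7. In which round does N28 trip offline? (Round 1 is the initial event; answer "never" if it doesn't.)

never

Round 1 — N7 at 90 > 80. N7 trips offline.
  N7 sheds 90 MW to N10, N13: 45 each.
    N10: 110+45 = 155 > 150
    N13: 10+45 = 55 ≤ 60
Round 2 — N10 trips offline.
  N10 sheds 155 MW to N14, N28: 77 each (1 lost).
    N14: 40+77 = 117 ≤ 120
    N28: 40+77 = 117 ≤ 130
No further trips.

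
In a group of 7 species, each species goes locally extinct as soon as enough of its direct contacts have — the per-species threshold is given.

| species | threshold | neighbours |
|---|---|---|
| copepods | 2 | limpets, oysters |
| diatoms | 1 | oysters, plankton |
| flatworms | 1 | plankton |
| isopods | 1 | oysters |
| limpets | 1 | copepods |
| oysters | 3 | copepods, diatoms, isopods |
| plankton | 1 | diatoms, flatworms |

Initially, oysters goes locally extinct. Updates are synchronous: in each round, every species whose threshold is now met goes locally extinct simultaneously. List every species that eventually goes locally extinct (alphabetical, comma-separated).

Round 1 — oysters goes locally extinct (initial).
Round 2 — checking thresholds:
  copepods: 1 of 2 neighbours < 2, holds.
  diatoms: 1 of 2 neighbours ≥ 1, goes locally extinct.
  isopods: 1 of 1 neighbours ≥ 1, goes locally extinct.
Round 3 — checking thresholds:
  copepods: 1 of 2 neighbours < 2, holds.
  plankton: 1 of 2 neighbours ≥ 1, goes locally extinct.
Round 4 — checking thresholds:
  copepods: 1 of 2 neighbours < 2, holds.
  flatworms: 1 of 1 neighbours ≥ 1, goes locally extinct.
Round 5 — no new extinctions; cascade stops.

diatoms, flatworms, isopods, oysters, plankton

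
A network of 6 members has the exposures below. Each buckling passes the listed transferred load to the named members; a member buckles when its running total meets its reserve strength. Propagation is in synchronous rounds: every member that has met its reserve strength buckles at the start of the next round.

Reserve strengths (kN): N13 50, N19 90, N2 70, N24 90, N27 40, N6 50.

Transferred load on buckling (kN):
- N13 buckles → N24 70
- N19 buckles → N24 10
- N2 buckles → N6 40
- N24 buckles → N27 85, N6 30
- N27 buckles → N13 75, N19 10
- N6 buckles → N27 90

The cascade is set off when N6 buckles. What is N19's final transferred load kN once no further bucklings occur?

10

Round 1 — N6 buckles (initial).
  N27: +90 → 90 ≥ 40
Round 2 — N27 buckles.
  N13: +75 → 75 ≥ 50
  N19: +10 → 10 < 90
Round 3 — N13 buckles.
  N24: +70 → 70 < 90
No further bucklings.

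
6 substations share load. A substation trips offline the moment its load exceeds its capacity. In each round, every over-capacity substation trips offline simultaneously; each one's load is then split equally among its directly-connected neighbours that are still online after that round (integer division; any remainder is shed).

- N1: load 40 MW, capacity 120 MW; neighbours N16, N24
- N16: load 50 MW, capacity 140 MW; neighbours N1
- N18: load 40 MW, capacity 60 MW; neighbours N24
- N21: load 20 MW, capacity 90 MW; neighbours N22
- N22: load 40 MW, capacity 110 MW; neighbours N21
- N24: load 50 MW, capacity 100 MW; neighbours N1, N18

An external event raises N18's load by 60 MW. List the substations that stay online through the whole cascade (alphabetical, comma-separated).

N21, N22

Round 1 — N18 at 100 > 60. N18 trips offline.
  N18 sheds 100 MW to N24: 100 each.
    N24: 50+100 = 150 > 100
Round 2 — N24 trips offline.
  N24 sheds 150 MW to N1: 150 each.
    N1: 40+150 = 190 > 120
Round 3 — N1 trips offline.
  N1 sheds 190 MW to N16: 190 each.
    N16: 50+190 = 240 > 140
Round 4 — N16 trips offline.
  N16 sheds 240 MW: no online neighbours, lost.
No further trips.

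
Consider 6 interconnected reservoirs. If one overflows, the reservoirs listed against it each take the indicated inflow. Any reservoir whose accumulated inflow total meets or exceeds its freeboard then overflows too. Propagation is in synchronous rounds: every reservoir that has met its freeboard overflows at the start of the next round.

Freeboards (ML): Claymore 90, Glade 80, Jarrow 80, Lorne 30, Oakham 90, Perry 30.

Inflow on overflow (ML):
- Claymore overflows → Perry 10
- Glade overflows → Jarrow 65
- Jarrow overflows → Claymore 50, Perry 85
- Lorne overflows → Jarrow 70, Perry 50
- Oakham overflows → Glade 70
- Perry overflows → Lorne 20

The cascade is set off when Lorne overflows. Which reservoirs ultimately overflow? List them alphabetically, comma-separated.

Lorne, Perry

Round 1 — Lorne overflows (initial).
  Jarrow: +70 → 70 < 80
  Perry: +50 → 50 ≥ 30
Round 2 — Perry overflows.
No further overflows.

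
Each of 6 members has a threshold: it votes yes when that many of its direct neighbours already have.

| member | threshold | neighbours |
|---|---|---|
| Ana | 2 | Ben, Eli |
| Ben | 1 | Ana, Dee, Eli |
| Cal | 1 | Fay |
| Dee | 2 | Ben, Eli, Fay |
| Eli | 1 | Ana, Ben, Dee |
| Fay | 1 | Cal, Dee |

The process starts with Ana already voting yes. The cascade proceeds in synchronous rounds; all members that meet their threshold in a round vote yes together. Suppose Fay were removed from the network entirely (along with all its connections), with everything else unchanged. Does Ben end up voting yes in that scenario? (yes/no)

With Fay removed:
Round 1 — Ana votes yes (initial).
Round 2 — checking thresholds:
  Ben: 1 of 3 neighbours ≥ 1, votes yes.
  Eli: 1 of 3 neighbours ≥ 1, votes yes.
Round 3 — checking thresholds:
  Dee: 2 of 2 neighbours ≥ 2, votes yes.
Round 4 — no new yes votes; cascade stops.

yes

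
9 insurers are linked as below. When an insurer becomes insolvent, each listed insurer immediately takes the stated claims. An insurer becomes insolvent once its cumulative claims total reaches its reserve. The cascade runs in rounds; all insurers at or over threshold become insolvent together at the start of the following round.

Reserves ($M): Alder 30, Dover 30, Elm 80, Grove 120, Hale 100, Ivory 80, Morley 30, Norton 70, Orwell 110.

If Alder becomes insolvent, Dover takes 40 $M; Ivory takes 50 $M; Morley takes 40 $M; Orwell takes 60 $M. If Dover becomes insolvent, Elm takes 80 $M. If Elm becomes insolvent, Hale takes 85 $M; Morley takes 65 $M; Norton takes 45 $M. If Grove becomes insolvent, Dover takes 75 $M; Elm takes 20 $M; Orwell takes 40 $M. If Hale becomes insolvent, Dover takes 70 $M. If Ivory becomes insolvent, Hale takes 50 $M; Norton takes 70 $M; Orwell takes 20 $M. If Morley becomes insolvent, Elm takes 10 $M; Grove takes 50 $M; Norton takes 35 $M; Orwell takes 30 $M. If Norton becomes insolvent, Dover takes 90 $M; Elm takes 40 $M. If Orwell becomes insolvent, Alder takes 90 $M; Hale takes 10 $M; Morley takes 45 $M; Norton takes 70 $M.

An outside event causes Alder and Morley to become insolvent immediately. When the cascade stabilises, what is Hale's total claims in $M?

85

Round 1 — Alder, Morley become insolvent (initial).
  Dover: +40 → 40 ≥ 30
  Elm: +10 → 10 < 80
  Grove: +50 → 50 < 120
  Ivory: +50 → 50 < 80
  Norton: +35 → 35 < 70
  Orwell: +60+30 → 90 < 110
Round 2 — Dover becomes insolvent.
  Elm: +80 → 90 ≥ 80
Round 3 — Elm becomes insolvent.
  Hale: +85 → 85 < 100
  Norton: +45 → 80 ≥ 70
Round 4 — Norton becomes insolvent.
No further insolvencies.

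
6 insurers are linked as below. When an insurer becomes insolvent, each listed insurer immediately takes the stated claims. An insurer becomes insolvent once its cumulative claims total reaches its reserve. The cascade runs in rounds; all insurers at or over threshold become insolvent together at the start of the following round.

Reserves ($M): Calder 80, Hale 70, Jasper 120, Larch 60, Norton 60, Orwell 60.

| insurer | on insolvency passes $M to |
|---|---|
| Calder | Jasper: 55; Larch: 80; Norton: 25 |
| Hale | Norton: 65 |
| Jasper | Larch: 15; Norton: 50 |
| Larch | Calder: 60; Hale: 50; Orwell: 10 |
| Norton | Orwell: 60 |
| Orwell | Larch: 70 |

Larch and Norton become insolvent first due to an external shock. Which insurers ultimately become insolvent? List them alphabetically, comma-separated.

Larch, Norton, Orwell

Round 1 — Larch, Norton become insolvent (initial).
  Calder: +60 → 60 < 80
  Hale: +50 → 50 < 70
  Orwell: +10+60 → 70 ≥ 60
Round 2 — Orwell becomes insolvent.
No further insolvencies.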